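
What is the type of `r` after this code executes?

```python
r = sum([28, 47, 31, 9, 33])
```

sum() of ints returns int

int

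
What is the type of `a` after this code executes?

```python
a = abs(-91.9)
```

abs() of float returns float

float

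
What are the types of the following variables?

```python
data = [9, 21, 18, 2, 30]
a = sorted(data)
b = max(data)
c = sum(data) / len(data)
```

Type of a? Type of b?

sorted() returns list; max of ints returns int

list, int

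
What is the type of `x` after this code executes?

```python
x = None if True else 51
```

Ternary: condition is True, if branch (None) taken → NoneType

NoneType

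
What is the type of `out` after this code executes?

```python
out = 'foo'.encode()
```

str.encode() returns bytes

bytes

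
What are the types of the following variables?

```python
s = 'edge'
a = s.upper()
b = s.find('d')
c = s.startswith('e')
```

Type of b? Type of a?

str.find() returns int; str.upper() returns str

int, str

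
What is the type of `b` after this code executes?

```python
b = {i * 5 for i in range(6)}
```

A set comprehension {expr for x in iterable} produces a set

set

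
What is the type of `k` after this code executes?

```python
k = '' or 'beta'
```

'or' returns first truthy value ('beta', which is str)

str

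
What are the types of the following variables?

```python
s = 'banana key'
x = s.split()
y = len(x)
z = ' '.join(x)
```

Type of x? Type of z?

str.split() returns list; str.join() returns str

list, str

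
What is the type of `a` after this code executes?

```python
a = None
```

None has type NoneType

NoneType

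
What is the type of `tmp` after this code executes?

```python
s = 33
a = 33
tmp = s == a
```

Equality comparison returns bool

bool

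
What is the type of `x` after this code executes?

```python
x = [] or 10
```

'or' returns first truthy value (10, which is int)

int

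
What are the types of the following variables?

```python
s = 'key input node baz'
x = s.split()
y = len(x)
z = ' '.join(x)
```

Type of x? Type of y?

str.split() returns list; len() returns int

list, int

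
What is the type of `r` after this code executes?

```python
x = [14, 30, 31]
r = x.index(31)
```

list.index() returns int

int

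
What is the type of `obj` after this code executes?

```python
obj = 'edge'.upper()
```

str.upper() returns str

str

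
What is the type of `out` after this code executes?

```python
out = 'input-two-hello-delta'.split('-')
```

str.split() returns list

list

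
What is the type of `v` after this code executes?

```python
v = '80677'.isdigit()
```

str.isdigit() returns bool

bool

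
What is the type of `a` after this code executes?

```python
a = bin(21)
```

bin() returns str representation

str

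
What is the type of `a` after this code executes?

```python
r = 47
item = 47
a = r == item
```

Equality comparison returns bool

bool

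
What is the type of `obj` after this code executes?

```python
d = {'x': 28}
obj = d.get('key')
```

dict.get() returns None when key 'key' is not found and no default given

NoneType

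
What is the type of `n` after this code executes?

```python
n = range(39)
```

range() returns a range object

range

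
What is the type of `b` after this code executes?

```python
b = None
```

None has type NoneType

NoneType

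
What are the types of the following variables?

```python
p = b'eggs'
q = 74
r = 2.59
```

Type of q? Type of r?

q is int; r is float

int, float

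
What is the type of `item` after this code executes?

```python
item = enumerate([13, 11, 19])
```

enumerate() returns an enumerate iterator object

enumerate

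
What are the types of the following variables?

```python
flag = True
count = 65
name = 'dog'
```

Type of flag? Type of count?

flag is bool; count is int

bool, int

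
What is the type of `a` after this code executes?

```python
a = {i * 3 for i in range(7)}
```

A set comprehension {expr for x in iterable} produces a set

set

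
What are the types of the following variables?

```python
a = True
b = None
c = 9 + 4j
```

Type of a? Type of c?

a is bool; c is complex

bool, complex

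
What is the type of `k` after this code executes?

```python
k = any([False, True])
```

any() returns bool

bool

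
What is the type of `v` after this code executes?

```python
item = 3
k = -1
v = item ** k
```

int ** negative int returns float

float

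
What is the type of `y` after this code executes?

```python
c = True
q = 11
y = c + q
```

bool + int returns int (True is 1, so 1 + 11 = 12)

int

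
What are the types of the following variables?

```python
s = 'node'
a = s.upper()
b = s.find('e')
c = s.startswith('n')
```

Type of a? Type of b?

str.upper() returns str; str.find() returns int

str, int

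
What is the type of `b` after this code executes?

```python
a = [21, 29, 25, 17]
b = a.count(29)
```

list.count() returns int

int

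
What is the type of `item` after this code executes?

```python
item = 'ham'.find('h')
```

str.find() returns int (index, or -1)

int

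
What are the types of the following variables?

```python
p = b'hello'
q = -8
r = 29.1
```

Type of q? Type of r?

q is int; r is float

int, float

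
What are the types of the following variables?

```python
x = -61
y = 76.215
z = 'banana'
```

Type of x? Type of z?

x is int; z is str

int, str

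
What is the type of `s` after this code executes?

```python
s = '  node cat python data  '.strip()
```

str.strip() returns str

str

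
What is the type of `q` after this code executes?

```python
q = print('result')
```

print() returns None

NoneType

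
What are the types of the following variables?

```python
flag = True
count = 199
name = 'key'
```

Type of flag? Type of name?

flag is bool; name is str

bool, str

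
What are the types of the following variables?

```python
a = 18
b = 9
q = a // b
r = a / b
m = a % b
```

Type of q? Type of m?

int // int returns int; int % int returns int

int, int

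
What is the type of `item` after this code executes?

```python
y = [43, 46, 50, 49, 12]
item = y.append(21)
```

list.append() returns None (mutates in place)

NoneType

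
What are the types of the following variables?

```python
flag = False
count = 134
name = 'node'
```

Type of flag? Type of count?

flag is bool; count is int

bool, int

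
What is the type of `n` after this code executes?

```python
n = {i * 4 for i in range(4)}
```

A set comprehension {expr for x in iterable} produces a set

set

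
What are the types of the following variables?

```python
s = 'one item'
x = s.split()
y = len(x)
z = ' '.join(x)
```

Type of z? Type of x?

str.join() returns str; str.split() returns list

str, list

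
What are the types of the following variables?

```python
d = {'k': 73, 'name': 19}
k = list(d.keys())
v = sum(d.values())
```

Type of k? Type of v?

list(...) returns list; sum of int values returns int

list, int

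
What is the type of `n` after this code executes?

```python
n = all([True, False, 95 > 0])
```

all() returns bool

bool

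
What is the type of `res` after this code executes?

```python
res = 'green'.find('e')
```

str.find() returns int (index, or -1)

int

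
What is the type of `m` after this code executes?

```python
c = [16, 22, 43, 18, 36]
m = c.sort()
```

list.sort() returns None (sorts in place)

NoneType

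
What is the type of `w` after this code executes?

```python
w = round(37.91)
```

round() with no ndigits arg returns int

int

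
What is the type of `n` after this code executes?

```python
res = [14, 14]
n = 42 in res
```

'in' operator returns bool

bool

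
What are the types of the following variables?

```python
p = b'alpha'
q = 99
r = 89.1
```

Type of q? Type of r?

q is int; r is float

int, float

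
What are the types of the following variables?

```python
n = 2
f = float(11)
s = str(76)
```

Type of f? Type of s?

f is float; s is str

float, str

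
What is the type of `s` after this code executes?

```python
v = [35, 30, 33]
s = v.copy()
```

list.copy() returns list

list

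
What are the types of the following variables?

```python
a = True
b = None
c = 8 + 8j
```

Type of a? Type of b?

a is bool; b is NoneType

bool, NoneType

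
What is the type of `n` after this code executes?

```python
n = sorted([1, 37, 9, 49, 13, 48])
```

sorted() always returns list

list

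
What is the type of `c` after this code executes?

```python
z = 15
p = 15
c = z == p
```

Equality comparison returns bool

bool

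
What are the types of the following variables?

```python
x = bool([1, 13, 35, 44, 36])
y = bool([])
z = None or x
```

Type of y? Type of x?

bool() returns bool; bool() returns bool

bool, bool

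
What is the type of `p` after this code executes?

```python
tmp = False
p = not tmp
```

'not' always returns bool

bool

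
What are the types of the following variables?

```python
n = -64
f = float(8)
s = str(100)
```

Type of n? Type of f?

n is int; f is float

int, float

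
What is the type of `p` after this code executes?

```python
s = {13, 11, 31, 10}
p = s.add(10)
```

set.add() returns None (mutates in place)

NoneType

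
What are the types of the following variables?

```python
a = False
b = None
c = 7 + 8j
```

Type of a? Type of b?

a is bool; b is NoneType

bool, NoneType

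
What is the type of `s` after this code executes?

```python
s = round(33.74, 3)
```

round() with ndigits arg returns float

float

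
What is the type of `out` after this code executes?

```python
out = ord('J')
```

ord() returns int (Unicode code point)

int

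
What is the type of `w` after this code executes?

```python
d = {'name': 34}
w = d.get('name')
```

dict.get() returns the value (int) when key is found

int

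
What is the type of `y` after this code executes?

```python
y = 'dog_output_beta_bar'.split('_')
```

str.split() returns list

list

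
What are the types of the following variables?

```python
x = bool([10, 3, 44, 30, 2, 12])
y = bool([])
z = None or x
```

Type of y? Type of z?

bool() returns bool; None or <bool> returns the bool

bool, bool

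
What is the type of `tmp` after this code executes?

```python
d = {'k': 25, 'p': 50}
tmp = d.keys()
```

.keys() returns a dict_keys view object

dict_keys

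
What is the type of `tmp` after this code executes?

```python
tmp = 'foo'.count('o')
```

str.count() returns int

int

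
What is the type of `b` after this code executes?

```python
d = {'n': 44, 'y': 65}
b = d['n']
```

Accessing dict[str, int] with key 'n' returns int value 44

int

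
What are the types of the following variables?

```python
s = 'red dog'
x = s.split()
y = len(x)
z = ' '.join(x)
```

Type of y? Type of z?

len() returns int; str.join() returns str

int, str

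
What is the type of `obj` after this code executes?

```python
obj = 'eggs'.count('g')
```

str.count() returns int

int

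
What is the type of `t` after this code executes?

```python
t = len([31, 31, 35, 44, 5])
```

len() always returns int

int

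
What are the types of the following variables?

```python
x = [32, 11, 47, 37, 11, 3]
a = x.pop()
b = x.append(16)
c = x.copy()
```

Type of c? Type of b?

list.copy() returns list; list.append() returns None

list, NoneType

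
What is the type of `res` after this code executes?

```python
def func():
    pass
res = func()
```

A function with no return statement returns None

NoneType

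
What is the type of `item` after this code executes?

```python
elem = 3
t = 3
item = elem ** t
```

int ** positive int returns int (3 ** 3 = 27)

int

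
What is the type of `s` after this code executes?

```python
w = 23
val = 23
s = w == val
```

Equality comparison returns bool

bool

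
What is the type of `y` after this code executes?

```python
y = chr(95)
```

chr() returns str (single character)

str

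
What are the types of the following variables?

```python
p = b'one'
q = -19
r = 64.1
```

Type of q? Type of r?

q is int; r is float

int, float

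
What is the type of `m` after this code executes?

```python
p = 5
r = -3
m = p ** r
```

int ** negative int returns float

float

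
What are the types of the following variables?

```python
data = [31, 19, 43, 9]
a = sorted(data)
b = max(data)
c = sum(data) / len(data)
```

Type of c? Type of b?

int / int returns float; max of ints returns int

float, int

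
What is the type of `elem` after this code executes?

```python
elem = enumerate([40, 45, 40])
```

enumerate() returns an enumerate iterator object

enumerate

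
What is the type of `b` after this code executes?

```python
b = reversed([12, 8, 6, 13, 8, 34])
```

reversed() on a list returns a list_reverseiterator

list_reverseiterator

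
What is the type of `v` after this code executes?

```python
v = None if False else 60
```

Ternary: condition is False, else branch (60) taken → int

int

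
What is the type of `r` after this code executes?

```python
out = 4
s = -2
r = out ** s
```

int ** negative int returns float

float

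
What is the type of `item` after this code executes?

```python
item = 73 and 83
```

'and' returns the last value when all truthy (83, which is int)

int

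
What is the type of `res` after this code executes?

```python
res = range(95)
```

range() returns a range object

range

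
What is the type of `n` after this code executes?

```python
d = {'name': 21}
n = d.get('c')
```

dict.get() returns None when key 'c' is not found and no default given

NoneType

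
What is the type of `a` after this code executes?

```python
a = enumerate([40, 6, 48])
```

enumerate() returns an enumerate iterator object

enumerate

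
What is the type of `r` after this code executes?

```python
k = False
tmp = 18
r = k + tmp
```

bool + int returns int (False is 0, so 0 + 18 = 18)

int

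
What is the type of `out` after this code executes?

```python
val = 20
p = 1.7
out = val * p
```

int * float returns float (20 * 1.7 = 34.0)

float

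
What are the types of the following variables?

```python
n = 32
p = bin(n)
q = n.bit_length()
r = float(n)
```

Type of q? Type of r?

int.bit_length() returns int; float() returns float

int, float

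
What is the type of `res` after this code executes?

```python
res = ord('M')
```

ord() returns int (Unicode code point)

int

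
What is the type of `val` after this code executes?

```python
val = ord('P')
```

ord() returns int (Unicode code point)

int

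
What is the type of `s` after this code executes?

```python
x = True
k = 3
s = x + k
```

bool + int returns int (True is 1, so 1 + 3 = 4)

int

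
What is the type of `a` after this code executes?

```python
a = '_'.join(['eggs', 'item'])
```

str.join() returns str

str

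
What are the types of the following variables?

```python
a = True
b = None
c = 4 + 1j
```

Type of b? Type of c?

b is NoneType; c is complex

NoneType, complex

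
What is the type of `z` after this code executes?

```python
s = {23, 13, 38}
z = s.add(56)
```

set.add() returns None (mutates in place)

NoneType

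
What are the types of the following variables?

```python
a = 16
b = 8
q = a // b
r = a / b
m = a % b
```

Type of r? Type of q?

int / int returns float; int // int returns int

float, int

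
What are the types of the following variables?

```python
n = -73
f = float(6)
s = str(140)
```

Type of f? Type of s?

f is float; s is str

float, str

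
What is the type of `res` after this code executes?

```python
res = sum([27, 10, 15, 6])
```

sum() of ints returns int

int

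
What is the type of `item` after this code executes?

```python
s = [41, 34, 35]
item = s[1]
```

Indexing a list of ints returns int (s[1] = 34)

int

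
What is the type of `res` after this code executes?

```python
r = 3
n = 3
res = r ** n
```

int ** positive int returns int (3 ** 3 = 27)

int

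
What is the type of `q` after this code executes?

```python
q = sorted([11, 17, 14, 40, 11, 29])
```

sorted() always returns list

list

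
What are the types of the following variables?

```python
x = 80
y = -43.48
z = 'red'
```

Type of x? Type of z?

x is int; z is str

int, str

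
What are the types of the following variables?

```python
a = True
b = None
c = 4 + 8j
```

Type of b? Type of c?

b is NoneType; c is complex

NoneType, complex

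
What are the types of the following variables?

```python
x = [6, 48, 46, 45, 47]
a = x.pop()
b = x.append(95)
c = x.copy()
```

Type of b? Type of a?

list.append() returns None; list.pop() returns the element (int)

NoneType, int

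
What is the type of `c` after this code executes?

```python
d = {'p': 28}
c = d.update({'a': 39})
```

dict.update() returns None

NoneType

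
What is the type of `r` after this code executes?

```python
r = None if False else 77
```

Ternary: condition is False, else branch (77) taken → int

int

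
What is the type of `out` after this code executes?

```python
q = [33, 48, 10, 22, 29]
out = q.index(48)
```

list.index() returns int

int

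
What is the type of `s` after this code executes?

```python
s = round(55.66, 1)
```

round() with ndigits arg returns float

float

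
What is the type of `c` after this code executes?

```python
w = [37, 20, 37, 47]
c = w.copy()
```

list.copy() returns list

list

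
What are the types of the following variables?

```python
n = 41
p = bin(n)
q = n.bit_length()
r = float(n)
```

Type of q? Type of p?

int.bit_length() returns int; bin() returns str

int, str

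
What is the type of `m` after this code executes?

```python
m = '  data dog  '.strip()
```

str.strip() returns str

str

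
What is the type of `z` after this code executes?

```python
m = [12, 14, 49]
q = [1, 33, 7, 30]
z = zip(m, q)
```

zip() returns a zip iterator object

zip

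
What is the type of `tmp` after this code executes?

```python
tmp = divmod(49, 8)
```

divmod() returns a tuple (quotient, remainder)

tuple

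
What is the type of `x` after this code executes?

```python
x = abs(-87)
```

abs() of int returns int

int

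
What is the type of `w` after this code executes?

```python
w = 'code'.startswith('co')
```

str.startswith() returns bool

bool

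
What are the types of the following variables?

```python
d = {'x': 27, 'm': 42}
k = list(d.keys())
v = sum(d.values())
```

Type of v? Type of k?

sum of int values returns int; list(...) returns list

int, list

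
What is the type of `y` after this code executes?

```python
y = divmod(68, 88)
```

divmod() returns a tuple (quotient, remainder)

tuple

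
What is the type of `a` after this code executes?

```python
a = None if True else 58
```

Ternary: condition is True, if branch (None) taken → NoneType

NoneType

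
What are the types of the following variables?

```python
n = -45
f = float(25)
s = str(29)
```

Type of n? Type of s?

n is int; s is str

int, str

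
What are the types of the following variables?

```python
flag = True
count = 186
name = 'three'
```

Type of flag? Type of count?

flag is bool; count is int

bool, int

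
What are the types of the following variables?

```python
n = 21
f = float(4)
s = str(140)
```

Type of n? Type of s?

n is int; s is str

int, str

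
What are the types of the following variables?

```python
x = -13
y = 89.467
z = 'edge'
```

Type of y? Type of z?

y is float; z is str

float, str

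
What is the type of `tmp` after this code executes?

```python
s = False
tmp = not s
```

'not' always returns bool

bool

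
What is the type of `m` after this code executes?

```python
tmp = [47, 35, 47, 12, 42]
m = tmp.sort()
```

list.sort() returns None (sorts in place)

NoneType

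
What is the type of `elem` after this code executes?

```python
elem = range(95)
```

range() returns a range object

range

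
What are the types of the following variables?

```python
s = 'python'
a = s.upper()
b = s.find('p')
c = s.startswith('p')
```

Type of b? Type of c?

str.find() returns int; str.startswith() returns bool

int, bool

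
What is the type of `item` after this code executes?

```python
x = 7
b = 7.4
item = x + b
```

int + float returns float (7 + 7.4 = 14.4)

float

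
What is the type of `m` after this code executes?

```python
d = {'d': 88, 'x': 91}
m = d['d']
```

Accessing dict[str, int] with key 'd' returns int value 88

int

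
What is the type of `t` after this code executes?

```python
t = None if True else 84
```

Ternary: condition is True, if branch (None) taken → NoneType

NoneType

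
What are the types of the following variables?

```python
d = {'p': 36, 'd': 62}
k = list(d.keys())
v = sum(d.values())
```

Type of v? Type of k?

sum of int values returns int; list(...) returns list

int, list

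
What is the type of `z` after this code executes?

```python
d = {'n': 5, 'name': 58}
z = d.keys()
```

.keys() returns a dict_keys view object

dict_keys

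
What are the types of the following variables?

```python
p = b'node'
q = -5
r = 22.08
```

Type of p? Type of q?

p is bytes; q is int

bytes, int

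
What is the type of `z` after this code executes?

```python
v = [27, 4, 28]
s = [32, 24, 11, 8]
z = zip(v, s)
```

zip() returns a zip iterator object

zip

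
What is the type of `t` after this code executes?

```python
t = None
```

None has type NoneType

NoneType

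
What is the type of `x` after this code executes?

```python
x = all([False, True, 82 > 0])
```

all() returns bool

bool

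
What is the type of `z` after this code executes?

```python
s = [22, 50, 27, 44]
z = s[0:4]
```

Slicing a list always returns a list

list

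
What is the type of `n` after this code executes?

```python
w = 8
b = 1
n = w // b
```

int // int returns int (8 // 1 = 8)

int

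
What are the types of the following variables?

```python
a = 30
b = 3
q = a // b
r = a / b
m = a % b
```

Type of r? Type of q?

int / int returns float; int // int returns int

float, int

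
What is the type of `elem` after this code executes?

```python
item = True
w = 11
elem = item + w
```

bool + int returns int (True is 1, so 1 + 11 = 12)

int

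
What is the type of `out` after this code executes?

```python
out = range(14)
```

range() returns a range object

range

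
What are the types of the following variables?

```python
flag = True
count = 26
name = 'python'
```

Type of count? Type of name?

count is int; name is str

int, str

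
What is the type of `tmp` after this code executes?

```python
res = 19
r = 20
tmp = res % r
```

int % int returns int (19 % 20 = 19)

int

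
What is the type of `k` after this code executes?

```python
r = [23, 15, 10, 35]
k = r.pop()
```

list.pop() returns the popped element (int here)

int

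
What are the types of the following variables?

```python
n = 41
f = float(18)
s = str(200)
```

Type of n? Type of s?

n is int; s is str

int, str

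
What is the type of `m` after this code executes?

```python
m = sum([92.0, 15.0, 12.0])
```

sum() of floats returns float

float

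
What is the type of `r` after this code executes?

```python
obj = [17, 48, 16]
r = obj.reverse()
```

list.reverse() returns None

NoneType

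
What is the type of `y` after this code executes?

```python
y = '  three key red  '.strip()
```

str.strip() returns str

str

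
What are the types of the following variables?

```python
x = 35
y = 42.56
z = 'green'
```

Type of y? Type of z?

y is float; z is str

float, str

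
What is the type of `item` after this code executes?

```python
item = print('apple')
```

print() returns None

NoneType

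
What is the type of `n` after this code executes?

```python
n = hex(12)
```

hex() returns str representation

str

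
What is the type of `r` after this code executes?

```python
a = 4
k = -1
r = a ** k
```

int ** negative int returns float

float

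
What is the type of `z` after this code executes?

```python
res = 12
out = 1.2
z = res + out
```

int + float returns float (12 + 1.2 = 13.2)

float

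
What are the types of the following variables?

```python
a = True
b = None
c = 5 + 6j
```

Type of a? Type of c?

a is bool; c is complex

bool, complex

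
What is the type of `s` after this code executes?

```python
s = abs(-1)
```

abs() of int returns int

int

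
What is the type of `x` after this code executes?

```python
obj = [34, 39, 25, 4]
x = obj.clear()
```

list.clear() returns None

NoneType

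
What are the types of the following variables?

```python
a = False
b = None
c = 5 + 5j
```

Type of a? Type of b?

a is bool; b is NoneType

bool, NoneType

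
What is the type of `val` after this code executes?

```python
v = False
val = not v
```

'not' always returns bool

bool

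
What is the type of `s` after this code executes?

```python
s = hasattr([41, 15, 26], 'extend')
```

hasattr() returns bool

bool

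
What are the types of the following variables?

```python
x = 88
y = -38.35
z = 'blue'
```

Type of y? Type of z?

y is float; z is str

float, str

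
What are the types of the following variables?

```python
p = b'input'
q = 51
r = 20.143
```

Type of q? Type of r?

q is int; r is float

int, float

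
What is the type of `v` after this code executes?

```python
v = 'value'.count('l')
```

str.count() returns int

int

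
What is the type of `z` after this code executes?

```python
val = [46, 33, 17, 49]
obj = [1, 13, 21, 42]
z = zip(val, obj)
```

zip() returns a zip iterator object

zip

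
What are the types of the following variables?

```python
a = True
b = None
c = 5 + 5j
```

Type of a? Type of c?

a is bool; c is complex

bool, complex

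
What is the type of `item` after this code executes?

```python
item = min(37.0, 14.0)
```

min() of floats returns float

float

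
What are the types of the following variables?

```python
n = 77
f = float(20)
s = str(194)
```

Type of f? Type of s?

f is float; s is str

float, str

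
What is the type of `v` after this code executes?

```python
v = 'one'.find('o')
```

str.find() returns int (index, or -1)

int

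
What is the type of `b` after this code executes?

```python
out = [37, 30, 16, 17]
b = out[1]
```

Indexing a list of ints returns int (out[1] = 30)

int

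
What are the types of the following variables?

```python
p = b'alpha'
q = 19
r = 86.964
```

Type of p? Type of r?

p is bytes; r is float

bytes, float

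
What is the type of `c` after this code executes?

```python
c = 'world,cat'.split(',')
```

str.split() returns list

list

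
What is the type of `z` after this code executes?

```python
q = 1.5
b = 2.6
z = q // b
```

float // float returns float (floor division preserves float type)

float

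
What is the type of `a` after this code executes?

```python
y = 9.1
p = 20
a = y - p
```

float - int returns float (9.1 - 20 = -10.9)

float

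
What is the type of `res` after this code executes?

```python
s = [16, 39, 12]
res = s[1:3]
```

Slicing a list always returns a list

list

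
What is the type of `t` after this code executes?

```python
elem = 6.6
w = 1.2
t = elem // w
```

float // float returns float (floor division preserves float type)

float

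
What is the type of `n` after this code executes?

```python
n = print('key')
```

print() returns None

NoneType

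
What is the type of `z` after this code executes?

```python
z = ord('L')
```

ord() returns int (Unicode code point)

int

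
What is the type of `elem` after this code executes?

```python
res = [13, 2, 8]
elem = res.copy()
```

list.copy() returns list

list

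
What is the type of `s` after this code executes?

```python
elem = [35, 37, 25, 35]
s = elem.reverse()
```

list.reverse() returns None

NoneType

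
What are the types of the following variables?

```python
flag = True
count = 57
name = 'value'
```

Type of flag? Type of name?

flag is bool; name is str

bool, str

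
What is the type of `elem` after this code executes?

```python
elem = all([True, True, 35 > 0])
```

all() returns bool

bool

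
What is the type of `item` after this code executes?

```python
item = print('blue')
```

print() returns None

NoneType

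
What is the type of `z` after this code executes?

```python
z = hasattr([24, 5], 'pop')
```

hasattr() returns bool

bool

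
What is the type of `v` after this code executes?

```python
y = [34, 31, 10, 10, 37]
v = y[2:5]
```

Slicing a list always returns a list

list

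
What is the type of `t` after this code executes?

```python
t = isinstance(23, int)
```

isinstance() returns bool

bool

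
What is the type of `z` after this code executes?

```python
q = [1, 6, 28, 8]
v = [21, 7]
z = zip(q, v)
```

zip() returns a zip iterator object

zip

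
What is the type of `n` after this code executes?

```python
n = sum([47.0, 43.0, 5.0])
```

sum() of floats returns float

float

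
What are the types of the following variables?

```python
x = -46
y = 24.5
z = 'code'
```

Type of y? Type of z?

y is float; z is str

float, str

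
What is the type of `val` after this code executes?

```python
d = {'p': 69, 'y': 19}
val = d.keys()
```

.keys() returns a dict_keys view object

dict_keys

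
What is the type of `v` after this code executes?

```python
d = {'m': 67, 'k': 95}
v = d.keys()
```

.keys() returns a dict_keys view object

dict_keys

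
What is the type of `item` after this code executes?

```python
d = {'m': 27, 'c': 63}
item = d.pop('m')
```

dict.pop() returns the value (int)

int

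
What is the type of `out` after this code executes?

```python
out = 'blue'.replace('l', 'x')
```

str.replace() returns str

str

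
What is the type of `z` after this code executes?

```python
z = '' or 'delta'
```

'or' returns first truthy value ('delta', which is str)

str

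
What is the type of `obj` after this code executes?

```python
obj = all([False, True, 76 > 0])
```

all() returns bool

bool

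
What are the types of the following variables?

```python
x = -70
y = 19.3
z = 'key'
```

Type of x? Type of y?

x is int; y is float

int, float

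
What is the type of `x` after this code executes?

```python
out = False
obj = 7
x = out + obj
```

bool + int returns int (False is 0, so 0 + 7 = 7)

int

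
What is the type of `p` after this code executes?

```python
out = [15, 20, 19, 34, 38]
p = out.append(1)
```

list.append() returns None (mutates in place)

NoneType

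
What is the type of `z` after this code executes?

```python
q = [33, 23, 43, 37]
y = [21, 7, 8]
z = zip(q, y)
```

zip() returns a zip iterator object

zip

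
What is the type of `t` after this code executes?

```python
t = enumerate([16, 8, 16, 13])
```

enumerate() returns an enumerate iterator object

enumerate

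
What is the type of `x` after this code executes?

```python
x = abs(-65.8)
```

abs() of float returns float

float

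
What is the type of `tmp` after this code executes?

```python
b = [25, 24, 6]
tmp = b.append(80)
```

list.append() returns None (mutates in place)

NoneType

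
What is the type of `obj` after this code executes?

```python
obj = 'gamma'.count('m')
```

str.count() returns int

int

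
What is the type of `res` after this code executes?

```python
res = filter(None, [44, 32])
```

filter() returns a filter iterator object

filter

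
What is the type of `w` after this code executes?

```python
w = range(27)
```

range() returns a range object

range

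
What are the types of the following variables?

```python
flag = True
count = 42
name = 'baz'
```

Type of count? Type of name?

count is int; name is str

int, str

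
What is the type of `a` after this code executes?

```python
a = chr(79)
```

chr() returns str (single character)

str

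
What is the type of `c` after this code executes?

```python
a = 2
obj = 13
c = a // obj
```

int // int returns int (2 // 13 = 0)

int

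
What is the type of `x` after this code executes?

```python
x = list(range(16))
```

list(range(...)) returns list

list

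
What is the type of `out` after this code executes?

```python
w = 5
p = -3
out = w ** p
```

int ** negative int returns float

float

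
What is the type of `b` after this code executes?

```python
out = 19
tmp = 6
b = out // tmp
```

int // int returns int (19 // 6 = 3)

int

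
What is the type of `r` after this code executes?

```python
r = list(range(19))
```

list(range(...)) returns list

list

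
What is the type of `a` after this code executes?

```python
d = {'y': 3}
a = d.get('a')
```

dict.get() returns None when key 'a' is not found and no default given

NoneType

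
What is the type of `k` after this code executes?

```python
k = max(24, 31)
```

max() of ints returns int

int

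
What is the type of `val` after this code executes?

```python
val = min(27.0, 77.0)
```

min() of floats returns float

float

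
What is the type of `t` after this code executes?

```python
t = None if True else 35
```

Ternary: condition is True, if branch (None) taken → NoneType

NoneType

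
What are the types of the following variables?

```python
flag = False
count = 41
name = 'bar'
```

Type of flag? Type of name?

flag is bool; name is str

bool, str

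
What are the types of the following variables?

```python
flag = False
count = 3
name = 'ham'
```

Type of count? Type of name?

count is int; name is str

int, str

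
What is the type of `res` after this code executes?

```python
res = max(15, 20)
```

max() of ints returns int

int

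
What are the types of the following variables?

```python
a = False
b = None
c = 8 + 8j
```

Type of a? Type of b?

a is bool; b is NoneType

bool, NoneType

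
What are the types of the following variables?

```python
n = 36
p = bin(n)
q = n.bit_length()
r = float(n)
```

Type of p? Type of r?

bin() returns str; float() returns float

str, float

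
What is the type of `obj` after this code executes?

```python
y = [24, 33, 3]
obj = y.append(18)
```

list.append() returns None (mutates in place)

NoneType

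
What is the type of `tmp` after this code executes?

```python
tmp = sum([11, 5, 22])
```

sum() of ints returns int

int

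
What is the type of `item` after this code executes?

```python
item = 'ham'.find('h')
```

str.find() returns int (index, or -1)

int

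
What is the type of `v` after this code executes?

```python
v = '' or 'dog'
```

'or' returns first truthy value ('dog', which is str)

str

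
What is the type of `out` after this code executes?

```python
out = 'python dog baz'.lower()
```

str.lower() returns str

str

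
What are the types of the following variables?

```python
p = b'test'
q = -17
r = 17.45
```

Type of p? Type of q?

p is bytes; q is int

bytes, int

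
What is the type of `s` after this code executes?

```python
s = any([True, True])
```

any() returns bool

bool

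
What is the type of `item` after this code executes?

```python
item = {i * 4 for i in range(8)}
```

A set comprehension {expr for x in iterable} produces a set

set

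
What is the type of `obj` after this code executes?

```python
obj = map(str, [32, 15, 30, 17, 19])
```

map() returns a map iterator object

map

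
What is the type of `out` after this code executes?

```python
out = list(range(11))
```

list(range(...)) returns list

list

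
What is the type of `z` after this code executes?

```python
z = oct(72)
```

oct() returns str representation

str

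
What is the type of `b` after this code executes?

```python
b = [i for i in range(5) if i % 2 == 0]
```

A list comprehension [...] produces a list

list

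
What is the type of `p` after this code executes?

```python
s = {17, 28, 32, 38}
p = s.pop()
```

Popping from a set of ints returns int

int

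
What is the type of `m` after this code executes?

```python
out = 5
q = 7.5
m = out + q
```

int + float returns float (5 + 7.5 = 12.5)

float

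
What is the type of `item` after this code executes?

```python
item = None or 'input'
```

'or' with None returns the other value ('input', str)

str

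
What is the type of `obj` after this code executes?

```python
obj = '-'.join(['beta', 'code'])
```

str.join() returns str

str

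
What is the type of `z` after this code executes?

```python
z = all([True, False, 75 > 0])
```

all() returns bool

bool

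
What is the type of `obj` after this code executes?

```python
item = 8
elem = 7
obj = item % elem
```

int % int returns int (8 % 7 = 1)

int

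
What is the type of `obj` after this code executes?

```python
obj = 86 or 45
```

'or' returns the first truthy value (86, which is int)

int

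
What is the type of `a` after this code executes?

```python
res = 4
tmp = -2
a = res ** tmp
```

int ** negative int returns float

float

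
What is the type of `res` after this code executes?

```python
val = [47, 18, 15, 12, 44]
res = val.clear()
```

list.clear() returns None

NoneType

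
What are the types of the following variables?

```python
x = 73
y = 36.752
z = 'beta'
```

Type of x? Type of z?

x is int; z is str

int, str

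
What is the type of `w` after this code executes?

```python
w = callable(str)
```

callable() returns bool

bool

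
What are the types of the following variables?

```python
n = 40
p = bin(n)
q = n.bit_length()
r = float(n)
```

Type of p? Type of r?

bin() returns str; float() returns float

str, float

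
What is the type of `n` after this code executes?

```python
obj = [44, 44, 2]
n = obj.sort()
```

list.sort() returns None (sorts in place)

NoneType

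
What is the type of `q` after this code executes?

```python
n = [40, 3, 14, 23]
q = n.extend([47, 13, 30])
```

list.extend() returns None

NoneType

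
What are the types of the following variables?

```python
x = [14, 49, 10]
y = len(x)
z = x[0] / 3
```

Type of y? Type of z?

len() returns int; int / int returns float

int, float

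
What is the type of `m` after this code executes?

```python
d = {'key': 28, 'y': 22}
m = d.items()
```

dict.items() returns a dict_items view

dict_items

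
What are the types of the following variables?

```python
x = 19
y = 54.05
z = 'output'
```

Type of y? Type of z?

y is float; z is str

float, str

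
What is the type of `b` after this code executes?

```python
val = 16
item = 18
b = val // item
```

int // int returns int (16 // 18 = 0)

int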